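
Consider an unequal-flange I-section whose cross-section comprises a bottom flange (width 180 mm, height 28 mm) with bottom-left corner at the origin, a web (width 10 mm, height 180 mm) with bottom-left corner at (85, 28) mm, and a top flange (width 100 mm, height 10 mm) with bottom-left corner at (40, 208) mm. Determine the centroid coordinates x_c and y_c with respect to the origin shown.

x_c = 90.00 mm, y_c = 63.26 mm

bottom flange: A = 180 × 28 = 5040.00, centroid at (90.00, 14.00).
web: A = 10 × 180 = 1800.00, centroid at (90.00, 118.00).
top flange: A = 100 × 10 = 1000.00, centroid at (90.00, 213.00).
ΣA = 7840.00 mm², ΣAx_c = 705600.00 mm³, ΣAy_c = 495960.00 mm³.
x_c = 705600.00/7840.00 = 90.00 mm; y_c = 495960.00/7840.00 = 63.26 mm.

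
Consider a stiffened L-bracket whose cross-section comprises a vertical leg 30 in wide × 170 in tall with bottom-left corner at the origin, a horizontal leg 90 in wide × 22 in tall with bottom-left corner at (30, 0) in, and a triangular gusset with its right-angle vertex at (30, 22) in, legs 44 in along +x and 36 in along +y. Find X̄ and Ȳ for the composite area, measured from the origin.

vertical leg: A = 30 × 170 = 5100.00, centroid at (15.00, 85.00).
horizontal leg: A = 90 × 22 = 1980.00, centroid at (75.00, 11.00).
gusset: A = ½·44·36 = 792.00, centroid at (44.67, 34.00).
ΣA = 7872.00 in², ΣAX̄ = 260376.00 in³, ΣAȲ = 482208.00 in³.
X̄ = 260376.00/7872.00 = 33.08 in; Ȳ = 482208.00/7872.00 = 61.26 in.

X̄ = 33.08 in, Ȳ = 61.26 in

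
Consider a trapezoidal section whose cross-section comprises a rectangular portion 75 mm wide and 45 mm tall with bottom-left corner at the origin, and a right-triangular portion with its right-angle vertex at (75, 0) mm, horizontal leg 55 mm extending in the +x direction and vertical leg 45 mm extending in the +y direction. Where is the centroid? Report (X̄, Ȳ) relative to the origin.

X̄ = 52.48 mm, Ȳ = 20.49 mm

rectangular portion: A = 75 × 45 = 3375.00, centroid at (37.50, 22.50).
triangular portion: A = ½·55·45 = 1237.50, centroid at (93.33, 15.00).
ΣA = 4612.50 mm², ΣAX̄ = 242062.50 mm³, ΣAȲ = 94500.00 mm³.
X̄ = 242062.50/4612.50 = 52.48 mm; Ȳ = 94500.00/4612.50 = 20.49 mm.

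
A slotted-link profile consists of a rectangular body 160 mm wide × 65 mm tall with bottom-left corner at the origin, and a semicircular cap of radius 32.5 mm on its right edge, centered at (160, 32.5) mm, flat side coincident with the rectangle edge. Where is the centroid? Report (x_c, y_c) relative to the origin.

x_c = 92.90 mm, y_c = 32.50 mm

Part | A | x̄ᵢ | ȳᵢ | A·x̄ᵢ | A·ȳᵢ
rectangular body | 10400.00 | 80.00 | 32.50 | 832000.00 | 338000.00
semicircular end | 1659.15 | 173.79 | 32.50 | 288350.00 | 53922.49
Σ | 12059.15 |  |  | 1120350.00 | 391922.49
x_c = 1120350.00 / 12059.15 = 92.90 mm
y_c = 391922.49 / 12059.15 = 32.50 mm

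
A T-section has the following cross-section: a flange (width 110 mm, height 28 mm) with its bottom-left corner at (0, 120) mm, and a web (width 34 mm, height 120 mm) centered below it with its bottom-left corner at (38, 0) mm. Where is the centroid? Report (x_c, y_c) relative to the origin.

Part | A | x̄ᵢ | ȳᵢ | A·x̄ᵢ | A·ȳᵢ
web | 4080.00 | 55.00 | 60.00 | 224400.00 | 244800.00
flange | 3080.00 | 55.00 | 134.00 | 169400.00 | 412720.00
Σ | 7160.00 |  |  | 393800.00 | 657520.00
x_c = 393800.00 / 7160.00 = 55.00 mm
y_c = 657520.00 / 7160.00 = 91.83 mm

x_c = 55.00 mm, y_c = 91.83 mm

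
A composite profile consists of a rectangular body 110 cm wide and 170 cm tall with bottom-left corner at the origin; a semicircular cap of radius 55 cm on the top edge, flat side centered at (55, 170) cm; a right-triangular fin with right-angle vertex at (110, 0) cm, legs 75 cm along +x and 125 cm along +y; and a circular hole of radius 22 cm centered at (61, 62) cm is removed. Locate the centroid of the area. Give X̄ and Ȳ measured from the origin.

rectangular body: A = 110 × 170 = 18700.00, centroid at (55.00, 85.00).
semicircular top: A = ½π·55² = 4751.66, centroid at (55.00, 193.34).
triangular fin: A = ½·75·125 = 4687.50, centroid at (135.00, 41.67).
hole: A = −π·22² = -1520.53, centroid at (61.00, 62.00).
ΣA = 26618.63 cm², ΣAX̄ = 1829901.36 cm³, ΣAȲ = 2609238.27 cm³.
X̄ = 1829901.36/26618.63 = 68.75 cm; Ȳ = 2609238.27/26618.63 = 98.02 cm.

X̄ = 68.75 cm, Ȳ = 98.02 cm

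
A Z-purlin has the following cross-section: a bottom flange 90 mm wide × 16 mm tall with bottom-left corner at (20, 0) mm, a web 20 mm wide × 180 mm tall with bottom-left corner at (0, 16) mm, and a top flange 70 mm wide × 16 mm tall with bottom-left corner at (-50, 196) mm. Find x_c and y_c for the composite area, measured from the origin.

bottom flange: A = 90 × 16 = 1440.00, centroid at (65.00, 8.00).
web: A = 20 × 180 = 3600.00, centroid at (10.00, 106.00).
top flange: A = 70 × 16 = 1120.00, centroid at (-15.00, 204.00).
ΣA = 6160.00 mm², ΣAx_c = 112800.00 mm³, ΣAy_c = 621600.00 mm³.
x_c = 112800.00/6160.00 = 18.31 mm; y_c = 621600.00/6160.00 = 100.91 mm.

x_c = 18.31 mm, y_c = 100.91 mm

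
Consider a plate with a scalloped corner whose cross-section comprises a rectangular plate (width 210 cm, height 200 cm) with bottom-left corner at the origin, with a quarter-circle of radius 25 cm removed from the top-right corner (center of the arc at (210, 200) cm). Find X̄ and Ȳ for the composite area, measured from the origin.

Part | A | x̄ᵢ | ȳᵢ | A·x̄ᵢ | A·ȳᵢ
plate | 42000.00 | 105.00 | 100.00 | 4410000.00 | 4200000.00
removed quarter-circle | -490.87 | 199.39 | 189.39 | -97875.18 | -92966.44
Σ | 41509.13 |  |  | 4312124.82 | 4107033.56
X̄ = 4312124.82 / 41509.13 = 103.88 cm
Ȳ = 4107033.56 / 41509.13 = 98.94 cm

X̄ = 103.88 cm, Ȳ = 98.94 cm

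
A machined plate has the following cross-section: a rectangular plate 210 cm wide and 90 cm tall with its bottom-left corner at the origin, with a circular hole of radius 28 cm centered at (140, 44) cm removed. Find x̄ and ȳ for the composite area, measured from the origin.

plate: A = 210 × 90 = 18900.00, centroid at (105.00, 45.00).
hole: A = −π·28² = -2463.01, centroid at (140.00, 44.00).
ΣA = 16436.99 cm²
ΣAx̄ = (18900.00)(105.00) + (-2463.01)(140.00) = 1639678.79 cm³
ΣAȳ = (18900.00)(45.00) + (-2463.01)(44.00) = 742127.62 cm³
x̄ = 1639678.79 / 16436.99 = 99.76 cm
ȳ = 742127.62 / 16436.99 = 45.15 cm

x̄ = 99.76 cm, ȳ = 45.15 cm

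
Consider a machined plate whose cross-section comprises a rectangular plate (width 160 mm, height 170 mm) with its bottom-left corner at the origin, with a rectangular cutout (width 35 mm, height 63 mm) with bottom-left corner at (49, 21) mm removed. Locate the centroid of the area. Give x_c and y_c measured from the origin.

plate: A = 160 × 170 = 27200.00, centroid at (80.00, 85.00).
hole: A = −(35 × 63) = -2205.00, centroid at (66.50, 52.50).
ΣA = 24995.00 mm², ΣAx_c = 2029367.50 mm³, ΣAy_c = 2196237.50 mm³.
x_c = 2029367.50/24995.00 = 81.19 mm; y_c = 2196237.50/24995.00 = 87.87 mm.

x_c = 81.19 mm, y_c = 87.87 mm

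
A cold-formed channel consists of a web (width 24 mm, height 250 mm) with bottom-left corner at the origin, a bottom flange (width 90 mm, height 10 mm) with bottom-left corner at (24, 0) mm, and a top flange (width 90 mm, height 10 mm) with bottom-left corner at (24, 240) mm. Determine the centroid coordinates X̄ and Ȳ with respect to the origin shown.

X̄ = 25.15 mm, Ȳ = 125.00 mm

Part | A | x̄ᵢ | ȳᵢ | A·x̄ᵢ | A·ȳᵢ
web | 6000.00 | 12.00 | 125.00 | 72000.00 | 750000.00
bottom flange | 900.00 | 69.00 | 5.00 | 62100.00 | 4500.00
top flange | 900.00 | 69.00 | 245.00 | 62100.00 | 220500.00
Σ | 7800.00 |  |  | 196200.00 | 975000.00
X̄ = 196200.00 / 7800.00 = 25.15 mm
Ȳ = 975000.00 / 7800.00 = 125.00 mm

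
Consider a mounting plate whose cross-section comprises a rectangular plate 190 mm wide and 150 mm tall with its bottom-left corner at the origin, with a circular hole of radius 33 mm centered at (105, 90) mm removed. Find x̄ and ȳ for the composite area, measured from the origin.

Part | A | x̄ᵢ | ȳᵢ | A·x̄ᵢ | A·ȳᵢ
plate | 28500.00 | 95.00 | 75.00 | 2707500.00 | 2137500.00
hole | -3421.19 | 105.00 | 90.00 | -359225.41 | -307907.50
Σ | 25078.81 |  |  | 2348274.59 | 1829592.50
x̄ = 2348274.59 / 25078.81 = 93.64 mm
ȳ = 1829592.50 / 25078.81 = 72.95 mm

x̄ = 93.64 mm, ȳ = 72.95 mm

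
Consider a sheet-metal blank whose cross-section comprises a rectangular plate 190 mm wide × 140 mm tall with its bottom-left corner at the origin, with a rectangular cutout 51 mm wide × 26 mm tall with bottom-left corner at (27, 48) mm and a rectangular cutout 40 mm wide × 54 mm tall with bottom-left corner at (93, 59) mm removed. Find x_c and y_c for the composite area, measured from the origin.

x_c = 95.76 mm, y_c = 69.02 mm

plate: A = 190 × 140 = 26600.00, centroid at (95.00, 70.00).
hole 1: A = −(51 × 26) = -1326.00, centroid at (52.50, 61.00).
hole 2: A = −(40 × 54) = -2160.00, centroid at (113.00, 86.00).
ΣA = 23114.00 mm², ΣAx_c = 2213305.00 mm³, ΣAy_c = 1595354.00 mm³.
x_c = 2213305.00/23114.00 = 95.76 mm; y_c = 1595354.00/23114.00 = 69.02 mm.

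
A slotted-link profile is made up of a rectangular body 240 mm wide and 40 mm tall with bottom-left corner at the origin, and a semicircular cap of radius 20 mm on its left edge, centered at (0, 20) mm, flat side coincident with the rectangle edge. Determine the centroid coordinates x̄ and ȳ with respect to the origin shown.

rectangular body: A = 240 × 40 = 9600.00, centroid at (120.00, 20.00).
semicircular end: A = ½π·20² = 628.32, centroid at (-8.49, 20.00).
ΣA = 10228.32 mm², ΣAx̄ = 1146666.67 mm³, ΣAȳ = 204566.37 mm³.
x̄ = 1146666.67/10228.32 = 112.11 mm; ȳ = 204566.37/10228.32 = 20.00 mm.

x̄ = 112.11 mm, ȳ = 20.00 mm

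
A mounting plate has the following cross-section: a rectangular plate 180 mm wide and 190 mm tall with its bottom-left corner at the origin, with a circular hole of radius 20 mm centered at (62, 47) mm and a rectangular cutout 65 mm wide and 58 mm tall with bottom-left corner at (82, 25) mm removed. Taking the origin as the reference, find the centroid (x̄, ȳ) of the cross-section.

x̄ = 88.04 mm, ȳ = 102.37 mm

plate: A = 180 × 190 = 34200.00, centroid at (90.00, 95.00).
hole 1: A = −π·20² = -1256.64, centroid at (62.00, 47.00).
hole 2: A = −(65 × 58) = -3770.00, centroid at (114.50, 54.00).
ΣA = 29173.36 mm², ΣAx̄ = 2568423.50 mm³, ΣAȳ = 2986358.06 mm³.
x̄ = 2568423.50/29173.36 = 88.04 mm; ȳ = 2986358.06/29173.36 = 102.37 mm.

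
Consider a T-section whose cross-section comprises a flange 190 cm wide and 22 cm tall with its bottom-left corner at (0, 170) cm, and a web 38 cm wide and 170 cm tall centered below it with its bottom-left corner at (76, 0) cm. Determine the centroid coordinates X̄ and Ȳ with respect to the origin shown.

X̄ = 95.00 cm, Ȳ = 122.71 cm

web: A = 38 × 170 = 6460.00, centroid at (95.00, 85.00).
flange: A = 190 × 22 = 4180.00, centroid at (95.00, 181.00).
ΣA = 10640.00 cm²
ΣAX̄ = (6460.00)(95.00) + (4180.00)(95.00) = 1010800.00 cm³
ΣAȲ = (6460.00)(85.00) + (4180.00)(181.00) = 1305680.00 cm³
X̄ = 1010800.00 / 10640.00 = 95.00 cm
Ȳ = 1305680.00 / 10640.00 = 122.71 cm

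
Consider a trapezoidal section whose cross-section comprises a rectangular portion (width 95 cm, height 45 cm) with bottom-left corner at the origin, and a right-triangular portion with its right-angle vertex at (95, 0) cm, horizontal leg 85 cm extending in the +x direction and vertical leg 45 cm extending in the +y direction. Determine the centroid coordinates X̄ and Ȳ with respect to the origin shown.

X̄ = 70.94 cm, Ȳ = 20.18 cm

rectangular portion: A = 95 × 45 = 4275.00, centroid at (47.50, 22.50).
triangular portion: A = ½·85·45 = 1912.50, centroid at (123.33, 15.00).
ΣA = 6187.50 cm²
ΣAX̄ = (4275.00)(47.50) + (1912.50)(123.33) = 438937.50 cm³
ΣAȲ = (4275.00)(22.50) + (1912.50)(15.00) = 124875.00 cm³
X̄ = 438937.50 / 6187.50 = 70.94 cm
Ȳ = 124875.00 / 6187.50 = 20.18 cm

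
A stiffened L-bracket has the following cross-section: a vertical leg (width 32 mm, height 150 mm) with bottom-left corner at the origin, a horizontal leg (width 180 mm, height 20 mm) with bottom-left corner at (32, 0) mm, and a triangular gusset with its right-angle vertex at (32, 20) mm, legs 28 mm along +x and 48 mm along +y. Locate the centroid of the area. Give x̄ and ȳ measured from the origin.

x̄ = 59.94 mm, ȳ = 46.32 mm

vertical leg: A = 32 × 150 = 4800.00, centroid at (16.00, 75.00).
horizontal leg: A = 180 × 20 = 3600.00, centroid at (122.00, 10.00).
gusset: A = ½·28·48 = 672.00, centroid at (41.33, 36.00).
ΣA = 9072.00 mm²
ΣAx̄ = (4800.00)(16.00) + (3600.00)(122.00) + (672.00)(41.33) = 543776.00 mm³
ΣAȳ = (4800.00)(75.00) + (3600.00)(10.00) + (672.00)(36.00) = 420192.00 mm³
x̄ = 543776.00 / 9072.00 = 59.94 mm
ȳ = 420192.00 / 9072.00 = 46.32 mm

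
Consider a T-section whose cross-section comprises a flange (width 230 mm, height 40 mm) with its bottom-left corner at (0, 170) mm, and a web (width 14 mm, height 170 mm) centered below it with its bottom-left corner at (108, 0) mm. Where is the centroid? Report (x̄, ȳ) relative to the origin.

x̄ = 115.00 mm, ȳ = 168.42 mm

web: A = 14 × 170 = 2380.00, centroid at (115.00, 85.00).
flange: A = 230 × 40 = 9200.00, centroid at (115.00, 190.00).
ΣA = 11580.00 mm², ΣAx̄ = 1331700.00 mm³, ΣAȳ = 1950300.00 mm³.
x̄ = 1331700.00/11580.00 = 115.00 mm; ȳ = 1950300.00/11580.00 = 168.42 mm.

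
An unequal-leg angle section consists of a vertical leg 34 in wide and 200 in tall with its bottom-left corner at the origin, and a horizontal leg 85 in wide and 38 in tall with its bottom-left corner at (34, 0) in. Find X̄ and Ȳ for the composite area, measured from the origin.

vertical leg: A = 34 × 200 = 6800.00, centroid at (17.00, 100.00).
horizontal leg: A = 85 × 38 = 3230.00, centroid at (76.50, 19.00).
ΣA = 10030.00 in²
ΣAX̄ = (6800.00)(17.00) + (3230.00)(76.50) = 362695.00 in³
ΣAȲ = (6800.00)(100.00) + (3230.00)(19.00) = 741370.00 in³
X̄ = 362695.00 / 10030.00 = 36.16 in
Ȳ = 741370.00 / 10030.00 = 73.92 in

X̄ = 36.16 in, Ȳ = 73.92 in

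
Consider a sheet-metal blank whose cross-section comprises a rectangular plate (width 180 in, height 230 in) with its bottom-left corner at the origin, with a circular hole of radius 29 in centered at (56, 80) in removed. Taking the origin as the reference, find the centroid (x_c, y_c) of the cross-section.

plate: A = 180 × 230 = 41400.00, centroid at (90.00, 115.00).
hole: A = −π·29² = -2642.08, centroid at (56.00, 80.00).
ΣA = 38757.92 in²
ΣAx_c = (41400.00)(90.00) + (-2642.08)(56.00) = 3578043.55 in³
ΣAy_c = (41400.00)(115.00) + (-2642.08)(80.00) = 4549633.65 in³
x_c = 3578043.55 / 38757.92 = 92.32 in
y_c = 4549633.65 / 38757.92 = 117.39 in

x_c = 92.32 in, y_c = 117.39 in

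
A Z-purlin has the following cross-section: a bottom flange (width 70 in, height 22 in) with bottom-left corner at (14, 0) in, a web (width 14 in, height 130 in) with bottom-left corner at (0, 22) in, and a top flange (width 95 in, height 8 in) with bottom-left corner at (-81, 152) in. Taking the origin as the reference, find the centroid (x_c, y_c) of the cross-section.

bottom flange: A = 70 × 22 = 1540.00, centroid at (49.00, 11.00).
web: A = 14 × 130 = 1820.00, centroid at (7.00, 87.00).
top flange: A = 95 × 8 = 760.00, centroid at (-33.50, 156.00).
ΣA = 4120.00 in², ΣAx_c = 62740.00 in³, ΣAy_c = 293840.00 in³.
x_c = 62740.00/4120.00 = 15.23 in; y_c = 293840.00/4120.00 = 71.32 in.

x_c = 15.23 in, y_c = 71.32 in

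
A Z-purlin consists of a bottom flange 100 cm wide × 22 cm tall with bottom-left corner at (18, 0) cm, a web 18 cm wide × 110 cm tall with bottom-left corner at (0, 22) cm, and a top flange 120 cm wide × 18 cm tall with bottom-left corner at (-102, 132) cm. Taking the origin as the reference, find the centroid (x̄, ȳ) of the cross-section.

x̄ = 12.10 cm, ȳ = 75.90 cm

bottom flange: A = 100 × 22 = 2200.00, centroid at (68.00, 11.00).
web: A = 18 × 110 = 1980.00, centroid at (9.00, 77.00).
top flange: A = 120 × 18 = 2160.00, centroid at (-42.00, 141.00).
ΣA = 6340.00 cm², ΣAx̄ = 76700.00 cm³, ΣAȳ = 481220.00 cm³.
x̄ = 76700.00/6340.00 = 12.10 cm; ȳ = 481220.00/6340.00 = 75.90 cm.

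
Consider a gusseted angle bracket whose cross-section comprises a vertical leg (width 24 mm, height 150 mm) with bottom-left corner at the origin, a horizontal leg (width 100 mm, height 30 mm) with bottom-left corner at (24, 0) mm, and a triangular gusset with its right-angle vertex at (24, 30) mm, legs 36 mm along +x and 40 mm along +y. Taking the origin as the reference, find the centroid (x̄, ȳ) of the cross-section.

vertical leg: A = 24 × 150 = 3600.00, centroid at (12.00, 75.00).
horizontal leg: A = 100 × 30 = 3000.00, centroid at (74.00, 15.00).
gusset: A = ½·36·40 = 720.00, centroid at (36.00, 43.33).
ΣA = 7320.00 mm²
ΣAx̄ = (3600.00)(12.00) + (3000.00)(74.00) + (720.00)(36.00) = 291120.00 mm³
ΣAȳ = (3600.00)(75.00) + (3000.00)(15.00) + (720.00)(43.33) = 346200.00 mm³
x̄ = 291120.00 / 7320.00 = 39.77 mm
ȳ = 346200.00 / 7320.00 = 47.30 mm

x̄ = 39.77 mm, ȳ = 47.30 mm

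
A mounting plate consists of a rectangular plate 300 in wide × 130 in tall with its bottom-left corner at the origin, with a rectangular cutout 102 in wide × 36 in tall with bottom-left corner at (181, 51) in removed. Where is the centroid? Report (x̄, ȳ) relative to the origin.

x̄ = 141.48 in, ȳ = 64.58 in

plate: A = 300 × 130 = 39000.00, centroid at (150.00, 65.00).
hole: A = −(102 × 36) = -3672.00, centroid at (232.00, 69.00).
ΣA = 35328.00 in², ΣAx̄ = 4998096.00 in³, ΣAȳ = 2281632.00 in³.
x̄ = 4998096.00/35328.00 = 141.48 in; ȳ = 2281632.00/35328.00 = 64.58 in.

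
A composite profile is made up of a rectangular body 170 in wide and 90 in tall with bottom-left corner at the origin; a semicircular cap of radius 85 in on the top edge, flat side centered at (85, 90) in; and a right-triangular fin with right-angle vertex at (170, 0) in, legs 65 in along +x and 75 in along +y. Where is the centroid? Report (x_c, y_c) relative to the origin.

x_c = 93.94 in, y_c = 74.96 in

Part | A | x̄ᵢ | ȳᵢ | A·x̄ᵢ | A·ȳᵢ
rectangular body | 15300.00 | 85.00 | 45.00 | 1300500.00 | 688500.00
semicircular top | 11349.00 | 85.00 | 126.08 | 964665.29 | 1430826.98
triangular fin | 2437.50 | 191.67 | 25.00 | 467187.50 | 60937.50
Σ | 29086.50 |  |  | 2732352.79 | 2180264.48
x_c = 2732352.79 / 29086.50 = 93.94 in
y_c = 2180264.48 / 29086.50 = 74.96 in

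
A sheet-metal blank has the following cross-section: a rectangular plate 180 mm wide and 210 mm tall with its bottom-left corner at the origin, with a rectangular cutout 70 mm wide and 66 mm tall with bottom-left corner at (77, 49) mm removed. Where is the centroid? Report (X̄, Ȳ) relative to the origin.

X̄ = 86.94 mm, Ȳ = 108.20 mm

plate: A = 180 × 210 = 37800.00, centroid at (90.00, 105.00).
hole: A = −(70 × 66) = -4620.00, centroid at (112.00, 82.00).
ΣA = 33180.00 mm²
ΣAX̄ = (37800.00)(90.00) + (-4620.00)(112.00) = 2884560.00 mm³
ΣAȲ = (37800.00)(105.00) + (-4620.00)(82.00) = 3590160.00 mm³
X̄ = 2884560.00 / 33180.00 = 86.94 mm
Ȳ = 3590160.00 / 33180.00 = 108.20 mm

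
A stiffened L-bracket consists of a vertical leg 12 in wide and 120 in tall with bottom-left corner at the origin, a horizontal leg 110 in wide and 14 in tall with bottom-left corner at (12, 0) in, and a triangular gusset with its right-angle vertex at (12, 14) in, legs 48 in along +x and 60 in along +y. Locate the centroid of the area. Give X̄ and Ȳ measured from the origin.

X̄ = 34.42 in, Ȳ = 33.06 in

vertical leg: A = 12 × 120 = 1440.00, centroid at (6.00, 60.00).
horizontal leg: A = 110 × 14 = 1540.00, centroid at (67.00, 7.00).
gusset: A = ½·48·60 = 1440.00, centroid at (28.00, 34.00).
ΣA = 4420.00 in², ΣAX̄ = 152140.00 in³, ΣAȲ = 146140.00 in³.
X̄ = 152140.00/4420.00 = 34.42 in; Ȳ = 146140.00/4420.00 = 33.06 in.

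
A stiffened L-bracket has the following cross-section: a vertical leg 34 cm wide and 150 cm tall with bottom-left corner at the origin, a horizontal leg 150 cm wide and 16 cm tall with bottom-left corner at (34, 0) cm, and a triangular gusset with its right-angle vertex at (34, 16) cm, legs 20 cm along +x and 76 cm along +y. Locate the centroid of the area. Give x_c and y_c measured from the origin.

vertical leg: A = 34 × 150 = 5100.00, centroid at (17.00, 75.00).
horizontal leg: A = 150 × 16 = 2400.00, centroid at (109.00, 8.00).
gusset: A = ½·20·76 = 760.00, centroid at (40.67, 41.33).
ΣA = 8260.00 cm², ΣAx_c = 379206.67 cm³, ΣAy_c = 433113.33 cm³.
x_c = 379206.67/8260.00 = 45.91 cm; y_c = 433113.33/8260.00 = 52.44 cm.

x_c = 45.91 cm, y_c = 52.44 cm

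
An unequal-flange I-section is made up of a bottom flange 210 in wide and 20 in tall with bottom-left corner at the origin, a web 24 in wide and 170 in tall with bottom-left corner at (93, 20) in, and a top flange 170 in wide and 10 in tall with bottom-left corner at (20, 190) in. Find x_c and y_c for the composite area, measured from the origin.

x_c = 105.00 in, y_c = 80.35 in

bottom flange: A = 210 × 20 = 4200.00, centroid at (105.00, 10.00).
web: A = 24 × 170 = 4080.00, centroid at (105.00, 105.00).
top flange: A = 170 × 10 = 1700.00, centroid at (105.00, 195.00).
ΣA = 9980.00 in², ΣAx_c = 1047900.00 in³, ΣAy_c = 801900.00 in³.
x_c = 1047900.00/9980.00 = 105.00 in; y_c = 801900.00/9980.00 = 80.35 in.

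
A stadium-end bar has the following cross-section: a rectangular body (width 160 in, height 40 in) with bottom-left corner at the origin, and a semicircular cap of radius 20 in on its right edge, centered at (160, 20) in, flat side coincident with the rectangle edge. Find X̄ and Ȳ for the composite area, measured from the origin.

rectangular body: A = 160 × 40 = 6400.00, centroid at (80.00, 20.00).
semicircular end: A = ½π·20² = 628.32, centroid at (168.49, 20.00).
ΣA = 7028.32 in²
ΣAX̄ = (6400.00)(80.00) + (628.32)(168.49) = 617864.30 in³
ΣAȲ = (6400.00)(20.00) + (628.32)(20.00) = 140566.37 in³
X̄ = 617864.30 / 7028.32 = 87.91 in
Ȳ = 140566.37 / 7028.32 = 20.00 in

X̄ = 87.91 in, Ȳ = 20.00 in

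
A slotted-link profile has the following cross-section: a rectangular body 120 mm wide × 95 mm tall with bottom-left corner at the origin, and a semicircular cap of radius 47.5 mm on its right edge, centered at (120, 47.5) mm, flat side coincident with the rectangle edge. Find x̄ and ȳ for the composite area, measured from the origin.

rectangular body: A = 120 × 95 = 11400.00, centroid at (60.00, 47.50).
semicircular end: A = ½π·47.5² = 3544.11, centroid at (140.16, 47.50).
ΣA = 14944.11 mm², ΣAx̄ = 1180741.02 mm³, ΣAȳ = 709845.19 mm³.
x̄ = 1180741.02/14944.11 = 79.01 mm; ȳ = 709845.19/14944.11 = 47.50 mm.

x̄ = 79.01 mm, ȳ = 47.50 mm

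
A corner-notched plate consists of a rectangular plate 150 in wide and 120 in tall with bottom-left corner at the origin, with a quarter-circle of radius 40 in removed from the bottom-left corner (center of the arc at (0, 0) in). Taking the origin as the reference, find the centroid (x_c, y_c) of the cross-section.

plate: A = 150 × 120 = 18000.00, centroid at (75.00, 60.00).
removed quarter-circle: A = −¼π·40² = -1256.64, centroid at (16.98, 16.98).
ΣA = 16743.36 in²
ΣAx_c = (18000.00)(75.00) + (-1256.64)(16.98) = 1328666.67 in³
ΣAy_c = (18000.00)(60.00) + (-1256.64)(16.98) = 1058666.67 in³
x_c = 1328666.67 / 16743.36 = 79.35 in
y_c = 1058666.67 / 16743.36 = 63.23 in

x_c = 79.35 in, y_c = 63.23 in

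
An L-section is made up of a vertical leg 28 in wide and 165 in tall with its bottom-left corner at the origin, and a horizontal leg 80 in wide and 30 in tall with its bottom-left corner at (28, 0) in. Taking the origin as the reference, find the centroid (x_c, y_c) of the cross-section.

vertical leg: A = 28 × 165 = 4620.00, centroid at (14.00, 82.50).
horizontal leg: A = 80 × 30 = 2400.00, centroid at (68.00, 15.00).
ΣA = 7020.00 in², ΣAx_c = 227880.00 in³, ΣAy_c = 417150.00 in³.
x_c = 227880.00/7020.00 = 32.46 in; y_c = 417150.00/7020.00 = 59.42 in.

x_c = 32.46 in, y_c = 59.42 in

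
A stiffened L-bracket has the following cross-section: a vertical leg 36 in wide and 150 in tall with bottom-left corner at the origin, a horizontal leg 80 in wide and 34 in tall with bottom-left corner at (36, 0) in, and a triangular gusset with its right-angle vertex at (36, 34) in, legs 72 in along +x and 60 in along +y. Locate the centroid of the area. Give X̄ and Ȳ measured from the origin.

vertical leg: A = 36 × 150 = 5400.00, centroid at (18.00, 75.00).
horizontal leg: A = 80 × 34 = 2720.00, centroid at (76.00, 17.00).
gusset: A = ½·72·60 = 2160.00, centroid at (60.00, 54.00).
ΣA = 10280.00 in²
ΣAX̄ = (5400.00)(18.00) + (2720.00)(76.00) + (2160.00)(60.00) = 433520.00 in³
ΣAȲ = (5400.00)(75.00) + (2720.00)(17.00) + (2160.00)(54.00) = 567880.00 in³
X̄ = 433520.00 / 10280.00 = 42.17 in
Ȳ = 567880.00 / 10280.00 = 55.24 in

X̄ = 42.17 in, Ȳ = 55.24 in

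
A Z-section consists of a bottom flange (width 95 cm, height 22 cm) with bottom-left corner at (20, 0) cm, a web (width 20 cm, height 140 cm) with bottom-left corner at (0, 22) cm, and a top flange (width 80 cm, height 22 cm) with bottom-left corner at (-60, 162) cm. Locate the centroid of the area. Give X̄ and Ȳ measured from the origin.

X̄ = 20.13 cm, Ȳ = 87.98 cm

bottom flange: A = 95 × 22 = 2090.00, centroid at (67.50, 11.00).
web: A = 20 × 140 = 2800.00, centroid at (10.00, 92.00).
top flange: A = 80 × 22 = 1760.00, centroid at (-20.00, 173.00).
ΣA = 6650.00 cm²
ΣAX̄ = (2090.00)(67.50) + (2800.00)(10.00) + (1760.00)(-20.00) = 133875.00 cm³
ΣAȲ = (2090.00)(11.00) + (2800.00)(92.00) + (1760.00)(173.00) = 585070.00 cm³
X̄ = 133875.00 / 6650.00 = 20.13 cm
Ȳ = 585070.00 / 6650.00 = 87.98 cm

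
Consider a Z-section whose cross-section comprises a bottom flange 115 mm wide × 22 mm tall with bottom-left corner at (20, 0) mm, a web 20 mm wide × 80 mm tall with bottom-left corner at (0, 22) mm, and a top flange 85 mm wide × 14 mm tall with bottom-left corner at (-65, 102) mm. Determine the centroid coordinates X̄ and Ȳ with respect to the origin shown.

bottom flange: A = 115 × 22 = 2530.00, centroid at (77.50, 11.00).
web: A = 20 × 80 = 1600.00, centroid at (10.00, 62.00).
top flange: A = 85 × 14 = 1190.00, centroid at (-22.50, 109.00).
ΣA = 5320.00 mm², ΣAX̄ = 185300.00 mm³, ΣAȲ = 256740.00 mm³.
X̄ = 185300.00/5320.00 = 34.83 mm; Ȳ = 256740.00/5320.00 = 48.26 mm.

X̄ = 34.83 mm, Ȳ = 48.26 mm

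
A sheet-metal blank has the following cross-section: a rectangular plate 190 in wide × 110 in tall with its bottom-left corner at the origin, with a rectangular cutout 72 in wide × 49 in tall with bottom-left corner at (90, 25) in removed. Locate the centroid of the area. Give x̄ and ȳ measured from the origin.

plate: A = 190 × 110 = 20900.00, centroid at (95.00, 55.00).
hole: A = −(72 × 49) = -3528.00, centroid at (126.00, 49.50).
ΣA = 17372.00 in²
ΣAx̄ = (20900.00)(95.00) + (-3528.00)(126.00) = 1540972.00 in³
ΣAȳ = (20900.00)(55.00) + (-3528.00)(49.50) = 974864.00 in³
x̄ = 1540972.00 / 17372.00 = 88.70 in
ȳ = 974864.00 / 17372.00 = 56.12 in

x̄ = 88.70 in, ȳ = 56.12 in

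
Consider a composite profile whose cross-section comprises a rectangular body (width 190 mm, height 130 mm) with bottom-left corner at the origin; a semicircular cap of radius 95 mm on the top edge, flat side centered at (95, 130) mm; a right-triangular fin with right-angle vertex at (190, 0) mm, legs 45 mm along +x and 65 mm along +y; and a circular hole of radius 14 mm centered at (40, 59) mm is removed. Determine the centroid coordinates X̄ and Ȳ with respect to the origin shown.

X̄ = 99.90 mm, Ȳ = 101.08 mm

Part | A | x̄ᵢ | ȳᵢ | A·x̄ᵢ | A·ȳᵢ
rectangular body | 24700.00 | 95.00 | 65.00 | 2346500.00 | 1605500.00
semicircular top | 14176.44 | 95.00 | 170.32 | 1346761.50 | 2414520.12
triangular fin | 1462.50 | 205.00 | 21.67 | 299812.50 | 31687.50
hole | -615.75 | 40.00 | 59.00 | -24630.09 | -36329.38
Σ | 39723.18 |  |  | 3968443.91 | 4015378.25
X̄ = 3968443.91 / 39723.18 = 99.90 mm
Ȳ = 4015378.25 / 39723.18 = 101.08 mm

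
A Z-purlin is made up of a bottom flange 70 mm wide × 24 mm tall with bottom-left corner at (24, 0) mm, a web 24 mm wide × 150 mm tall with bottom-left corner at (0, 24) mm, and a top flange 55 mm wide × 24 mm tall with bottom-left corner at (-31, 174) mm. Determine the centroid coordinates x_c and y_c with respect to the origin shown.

Part | A | x̄ᵢ | ȳᵢ | A·x̄ᵢ | A·ȳᵢ
bottom flange | 1680.00 | 59.00 | 12.00 | 99120.00 | 20160.00
web | 3600.00 | 12.00 | 99.00 | 43200.00 | 356400.00
top flange | 1320.00 | -3.50 | 186.00 | -4620.00 | 245520.00
Σ | 6600.00 |  |  | 137700.00 | 622080.00
x_c = 137700.00 / 6600.00 = 20.86 mm
y_c = 622080.00 / 6600.00 = 94.25 mm

x_c = 20.86 mm, y_c = 94.25 mm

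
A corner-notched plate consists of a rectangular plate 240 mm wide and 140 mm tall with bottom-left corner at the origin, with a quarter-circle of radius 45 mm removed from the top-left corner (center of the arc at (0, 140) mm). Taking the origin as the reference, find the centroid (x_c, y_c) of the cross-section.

Part | A | x̄ᵢ | ȳᵢ | A·x̄ᵢ | A·ȳᵢ
plate | 33600.00 | 120.00 | 70.00 | 4032000.00 | 2352000.00
removed quarter-circle | -1590.43 | 19.10 | 120.90 | -30375.00 | -192285.38
Σ | 32009.57 |  |  | 4001625.00 | 2159714.62
x_c = 4001625.00 / 32009.57 = 125.01 mm
y_c = 2159714.62 / 32009.57 = 67.47 mm

x_c = 125.01 mm, y_c = 67.47 mm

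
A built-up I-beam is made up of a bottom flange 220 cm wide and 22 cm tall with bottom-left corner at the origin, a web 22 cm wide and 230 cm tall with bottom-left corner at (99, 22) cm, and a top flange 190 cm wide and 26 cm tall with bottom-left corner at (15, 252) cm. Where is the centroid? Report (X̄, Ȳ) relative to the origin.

bottom flange: A = 220 × 22 = 4840.00, centroid at (110.00, 11.00).
web: A = 22 × 230 = 5060.00, centroid at (110.00, 137.00).
top flange: A = 190 × 26 = 4940.00, centroid at (110.00, 265.00).
ΣA = 14840.00 cm², ΣAX̄ = 1632400.00 cm³, ΣAȲ = 2055560.00 cm³.
X̄ = 1632400.00/14840.00 = 110.00 cm; Ȳ = 2055560.00/14840.00 = 138.51 cm.

X̄ = 110.00 cm, Ȳ = 138.51 cm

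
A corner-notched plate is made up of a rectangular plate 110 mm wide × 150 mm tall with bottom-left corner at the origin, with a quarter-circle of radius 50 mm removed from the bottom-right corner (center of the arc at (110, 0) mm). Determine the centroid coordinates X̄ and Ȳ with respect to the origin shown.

Part | A | x̄ᵢ | ȳᵢ | A·x̄ᵢ | A·ȳᵢ
plate | 16500.00 | 55.00 | 75.00 | 907500.00 | 1237500.00
removed quarter-circle | -1963.50 | 88.78 | 21.22 | -174317.83 | -41666.67
Σ | 14536.50 |  |  | 733182.17 | 1195833.33
X̄ = 733182.17 / 14536.50 = 50.44 mm
Ȳ = 1195833.33 / 14536.50 = 82.26 mm

X̄ = 50.44 mm, Ȳ = 82.26 mm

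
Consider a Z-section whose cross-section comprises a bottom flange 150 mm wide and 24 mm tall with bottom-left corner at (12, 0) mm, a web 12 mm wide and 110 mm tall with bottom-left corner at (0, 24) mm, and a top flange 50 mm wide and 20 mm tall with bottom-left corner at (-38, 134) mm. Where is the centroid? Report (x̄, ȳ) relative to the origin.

bottom flange: A = 150 × 24 = 3600.00, centroid at (87.00, 12.00).
web: A = 12 × 110 = 1320.00, centroid at (6.00, 79.00).
top flange: A = 50 × 20 = 1000.00, centroid at (-13.00, 144.00).
ΣA = 5920.00 mm², ΣAx̄ = 308120.00 mm³, ΣAȳ = 291480.00 mm³.
x̄ = 308120.00/5920.00 = 52.05 mm; ȳ = 291480.00/5920.00 = 49.24 mm.

x̄ = 52.05 mm, ȳ = 49.24 mm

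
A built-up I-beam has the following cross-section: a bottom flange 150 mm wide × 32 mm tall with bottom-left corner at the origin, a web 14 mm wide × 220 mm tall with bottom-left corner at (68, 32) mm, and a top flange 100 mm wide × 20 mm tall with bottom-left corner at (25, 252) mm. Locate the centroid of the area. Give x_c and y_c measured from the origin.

bottom flange: A = 150 × 32 = 4800.00, centroid at (75.00, 16.00).
web: A = 14 × 220 = 3080.00, centroid at (75.00, 142.00).
top flange: A = 100 × 20 = 2000.00, centroid at (75.00, 262.00).
ΣA = 9880.00 mm², ΣAx_c = 741000.00 mm³, ΣAy_c = 1038160.00 mm³.
x_c = 741000.00/9880.00 = 75.00 mm; y_c = 1038160.00/9880.00 = 105.08 mm.

x_c = 75.00 mm, y_c = 105.08 mm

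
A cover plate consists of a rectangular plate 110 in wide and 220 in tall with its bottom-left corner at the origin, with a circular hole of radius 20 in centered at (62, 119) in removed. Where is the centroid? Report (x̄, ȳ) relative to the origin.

plate: A = 110 × 220 = 24200.00, centroid at (55.00, 110.00).
hole: A = −π·20² = -1256.64, centroid at (62.00, 119.00).
ΣA = 22943.36 in²
ΣAx̄ = (24200.00)(55.00) + (-1256.64)(62.00) = 1253088.50 in³
ΣAȳ = (24200.00)(110.00) + (-1256.64)(119.00) = 2512460.19 in³
x̄ = 1253088.50 / 22943.36 = 54.62 in
ȳ = 2512460.19 / 22943.36 = 109.51 in

x̄ = 54.62 in, ȳ = 109.51 in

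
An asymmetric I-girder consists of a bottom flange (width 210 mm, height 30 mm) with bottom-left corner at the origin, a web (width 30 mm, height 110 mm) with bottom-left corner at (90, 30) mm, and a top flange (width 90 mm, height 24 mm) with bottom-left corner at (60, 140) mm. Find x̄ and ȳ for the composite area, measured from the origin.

Part | A | x̄ᵢ | ȳᵢ | A·x̄ᵢ | A·ȳᵢ
bottom flange | 6300.00 | 105.00 | 15.00 | 661500.00 | 94500.00
web | 3300.00 | 105.00 | 85.00 | 346500.00 | 280500.00
top flange | 2160.00 | 105.00 | 152.00 | 226800.00 | 328320.00
Σ | 11760.00 |  |  | 1234800.00 | 703320.00
x̄ = 1234800.00 / 11760.00 = 105.00 mm
ȳ = 703320.00 / 11760.00 = 59.81 mm

x̄ = 105.00 mm, ȳ = 59.81 mm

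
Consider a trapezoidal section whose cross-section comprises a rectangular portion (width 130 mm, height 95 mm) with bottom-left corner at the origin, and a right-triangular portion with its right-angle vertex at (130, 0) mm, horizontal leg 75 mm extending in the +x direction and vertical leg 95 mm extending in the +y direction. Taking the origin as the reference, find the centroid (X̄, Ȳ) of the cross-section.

X̄ = 85.15 mm, Ȳ = 43.96 mm

rectangular portion: A = 130 × 95 = 12350.00, centroid at (65.00, 47.50).
triangular portion: A = ½·75·95 = 3562.50, centroid at (155.00, 31.67).
ΣA = 15912.50 mm², ΣAX̄ = 1354937.50 mm³, ΣAȲ = 699437.50 mm³.
X̄ = 1354937.50/15912.50 = 85.15 mm; Ȳ = 699437.50/15912.50 = 43.96 mm.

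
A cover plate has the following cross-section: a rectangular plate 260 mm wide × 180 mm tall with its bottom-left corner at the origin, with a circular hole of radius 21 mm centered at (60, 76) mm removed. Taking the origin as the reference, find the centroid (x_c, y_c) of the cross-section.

Part | A | x̄ᵢ | ȳᵢ | A·x̄ᵢ | A·ȳᵢ
plate | 46800.00 | 130.00 | 90.00 | 6084000.00 | 4212000.00
hole | -1385.44 | 60.00 | 76.00 | -83126.54 | -105293.62
Σ | 45414.56 |  |  | 6000873.46 | 4106706.38
x_c = 6000873.46 / 45414.56 = 132.14 mm
y_c = 4106706.38 / 45414.56 = 90.43 mm

x_c = 132.14 mm, y_c = 90.43 mm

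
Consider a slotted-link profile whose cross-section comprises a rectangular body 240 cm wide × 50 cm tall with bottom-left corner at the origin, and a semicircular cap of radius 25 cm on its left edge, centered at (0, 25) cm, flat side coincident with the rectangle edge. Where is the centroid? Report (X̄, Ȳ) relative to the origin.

X̄ = 110.12 cm, Ȳ = 25.00 cm

Part | A | x̄ᵢ | ȳᵢ | A·x̄ᵢ | A·ȳᵢ
rectangular body | 12000.00 | 120.00 | 25.00 | 1440000.00 | 300000.00
semicircular end | 981.75 | -10.61 | 25.00 | -10416.67 | 24543.69
Σ | 12981.75 |  |  | 1429583.33 | 324543.69
X̄ = 1429583.33 / 12981.75 = 110.12 cm
Ȳ = 324543.69 / 12981.75 = 25.00 cm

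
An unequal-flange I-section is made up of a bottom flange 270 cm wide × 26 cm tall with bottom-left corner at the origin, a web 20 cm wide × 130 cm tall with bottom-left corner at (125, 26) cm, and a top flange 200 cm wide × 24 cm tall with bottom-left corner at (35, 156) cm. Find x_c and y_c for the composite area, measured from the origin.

Part | A | x̄ᵢ | ȳᵢ | A·x̄ᵢ | A·ȳᵢ
bottom flange | 7020.00 | 135.00 | 13.00 | 947700.00 | 91260.00
web | 2600.00 | 135.00 | 91.00 | 351000.00 | 236600.00
top flange | 4800.00 | 135.00 | 168.00 | 648000.00 | 806400.00
Σ | 14420.00 |  |  | 1946700.00 | 1134260.00
x_c = 1946700.00 / 14420.00 = 135.00 cm
y_c = 1134260.00 / 14420.00 = 78.66 cm

x_c = 135.00 cm, y_c = 78.66 cm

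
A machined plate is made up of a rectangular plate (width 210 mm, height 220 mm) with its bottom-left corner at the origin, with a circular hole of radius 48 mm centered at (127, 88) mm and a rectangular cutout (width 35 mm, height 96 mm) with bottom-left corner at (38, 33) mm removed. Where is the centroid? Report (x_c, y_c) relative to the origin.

plate: A = 210 × 220 = 46200.00, centroid at (105.00, 110.00).
hole 1: A = −π·48² = -7238.23, centroid at (127.00, 88.00).
hole 2: A = −(35 × 96) = -3360.00, centroid at (55.50, 81.00).
ΣA = 35601.77 mm²
ΣAx_c = (46200.00)(105.00) + (-7238.23)(127.00) + (-3360.00)(55.50) = 3745264.86 mm³
ΣAy_c = (46200.00)(110.00) + (-7238.23)(88.00) + (-3360.00)(81.00) = 4172875.81 mm³
x_c = 3745264.86 / 35601.77 = 105.20 mm
y_c = 4172875.81 / 35601.77 = 117.21 mm

x_c = 105.20 mm, y_c = 117.21 mm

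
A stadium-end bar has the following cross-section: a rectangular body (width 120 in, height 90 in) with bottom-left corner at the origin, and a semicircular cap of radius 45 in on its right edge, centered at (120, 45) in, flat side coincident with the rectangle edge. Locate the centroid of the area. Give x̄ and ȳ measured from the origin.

rectangular body: A = 120 × 90 = 10800.00, centroid at (60.00, 45.00).
semicircular end: A = ½π·45² = 3180.86, centroid at (139.10, 45.00).
ΣA = 13980.86 in², ΣAx̄ = 1090453.51 in³, ΣAȳ = 629138.82 in³.
x̄ = 1090453.51/13980.86 = 78.00 in; ȳ = 629138.82/13980.86 = 45.00 in.

x̄ = 78.00 in, ȳ = 45.00 in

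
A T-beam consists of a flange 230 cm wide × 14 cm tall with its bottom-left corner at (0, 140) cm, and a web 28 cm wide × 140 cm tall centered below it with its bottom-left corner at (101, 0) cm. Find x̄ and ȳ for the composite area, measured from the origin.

x̄ = 115.00 cm, ȳ = 104.73 cm

Part | A | x̄ᵢ | ȳᵢ | A·x̄ᵢ | A·ȳᵢ
web | 3920.00 | 115.00 | 70.00 | 450800.00 | 274400.00
flange | 3220.00 | 115.00 | 147.00 | 370300.00 | 473340.00
Σ | 7140.00 |  |  | 821100.00 | 747740.00
x̄ = 821100.00 / 7140.00 = 115.00 cm
ȳ = 747740.00 / 7140.00 = 104.73 cm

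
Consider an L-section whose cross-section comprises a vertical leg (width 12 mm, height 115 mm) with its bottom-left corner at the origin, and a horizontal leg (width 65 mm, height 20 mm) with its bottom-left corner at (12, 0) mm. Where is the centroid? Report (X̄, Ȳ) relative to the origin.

vertical leg: A = 12 × 115 = 1380.00, centroid at (6.00, 57.50).
horizontal leg: A = 65 × 20 = 1300.00, centroid at (44.50, 10.00).
ΣA = 2680.00 mm²
ΣAX̄ = (1380.00)(6.00) + (1300.00)(44.50) = 66130.00 mm³
ΣAȲ = (1380.00)(57.50) + (1300.00)(10.00) = 92350.00 mm³
X̄ = 66130.00 / 2680.00 = 24.68 mm
Ȳ = 92350.00 / 2680.00 = 34.46 mm

X̄ = 24.68 mm, Ȳ = 34.46 mm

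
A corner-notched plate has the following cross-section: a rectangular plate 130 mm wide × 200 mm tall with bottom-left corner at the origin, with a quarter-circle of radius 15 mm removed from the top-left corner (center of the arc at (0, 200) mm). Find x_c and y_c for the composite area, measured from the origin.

plate: A = 130 × 200 = 26000.00, centroid at (65.00, 100.00).
removed quarter-circle: A = −¼π·15² = -176.71, centroid at (6.37, 193.63).
ΣA = 25823.29 mm², ΣAx_c = 1688875.00 mm³, ΣAy_c = 2565782.08 mm³.
x_c = 1688875.00/25823.29 = 65.40 mm; y_c = 2565782.08/25823.29 = 99.36 mm.

x_c = 65.40 mm, y_c = 99.36 mm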